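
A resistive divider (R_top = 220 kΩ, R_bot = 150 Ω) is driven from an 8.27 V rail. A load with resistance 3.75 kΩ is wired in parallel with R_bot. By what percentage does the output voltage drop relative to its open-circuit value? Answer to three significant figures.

The divider's output (Thévenin) resistance is R_top‖R_bot = 149.9 Ω.
Fractional drop under load = R_th/(R_th + R_L) = 149.9 / (149.9 + 3750) = 0.03844.
So the output falls by 3.84 %.

3.84 %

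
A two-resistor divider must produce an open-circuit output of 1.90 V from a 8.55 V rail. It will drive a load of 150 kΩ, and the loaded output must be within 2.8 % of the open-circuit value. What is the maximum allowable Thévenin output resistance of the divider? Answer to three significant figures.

R_th ≤ 4.32 kΩ

Loading drop = R_th/(R_th + R_L) ≤ 0.0280, so R_th ≤ R_L · ε/(1−ε) = 150 kΩ × 0.0280/0.9720 = 4.32 kΩ.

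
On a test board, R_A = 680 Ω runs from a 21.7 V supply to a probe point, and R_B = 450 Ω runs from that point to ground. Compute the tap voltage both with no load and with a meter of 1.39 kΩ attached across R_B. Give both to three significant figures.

Unloaded: 8.64 V; loaded: 7.23 V

Open-circuit: V = 21.7 × 450/(680 + 450) = 8.64 V.
With the load, R_B becomes R_B‖R_L = 339.9 Ω, so V = 21.7 × 339.9/1020 = 7.23 V.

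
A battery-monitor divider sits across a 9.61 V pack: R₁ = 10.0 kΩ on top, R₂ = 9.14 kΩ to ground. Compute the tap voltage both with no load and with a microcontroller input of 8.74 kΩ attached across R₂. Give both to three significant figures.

Unloaded: 4.59 V; loaded: 2.97 V

Open-circuit: V = 9.61 × 9.14/(10.0 + 9.14) = 4.59 V.
With the load, R₂ becomes R₂‖R_L = 4.468 kΩ, so V = 9.61 × 4.468/14.47 = 2.97 V.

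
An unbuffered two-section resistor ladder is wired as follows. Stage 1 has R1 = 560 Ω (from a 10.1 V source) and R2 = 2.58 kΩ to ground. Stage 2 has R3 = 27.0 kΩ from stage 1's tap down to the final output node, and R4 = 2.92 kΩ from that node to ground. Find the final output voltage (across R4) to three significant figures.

V_out ≈ 0.798 V

Stage 2 presents R3+R4 = 29920 Ω as a load on stage 1's tap.
Stage 1's lower leg becomes R2‖(R3+R4) = 2375 Ω, so V_mid = 10.1 × 2375/2935 = 8.173 V.
Stage 2 is itself unloaded: V_out = V_mid × R4/(R3+R4) = 8.173 × 2920/29920 = 0.798 V.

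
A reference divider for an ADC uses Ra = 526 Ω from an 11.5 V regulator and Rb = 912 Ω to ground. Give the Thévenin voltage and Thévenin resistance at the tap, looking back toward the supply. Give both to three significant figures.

V_th = 7.29 V, R_th = 334 Ω

V_th is the open-circuit tap voltage: 11.5 × 912/(526 + 912) = 7.29 V.
With the supply zeroed, Ra and Rb appear in parallel from the tap: R_th = Ra‖Rb = (526 × 912)/1438 = 334 Ω.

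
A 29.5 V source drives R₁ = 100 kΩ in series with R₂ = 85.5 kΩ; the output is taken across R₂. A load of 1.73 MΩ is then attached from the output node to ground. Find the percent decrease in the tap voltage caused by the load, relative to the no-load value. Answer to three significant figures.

2.60 %

The divider's output (Thévenin) resistance is R₁‖R₂ = 46.09 kΩ.
Fractional drop under load = R_th/(R_th + R_L) = 46.09 / (46.09 + 1730) = 0.02595.
So the output falls by 2.60 %.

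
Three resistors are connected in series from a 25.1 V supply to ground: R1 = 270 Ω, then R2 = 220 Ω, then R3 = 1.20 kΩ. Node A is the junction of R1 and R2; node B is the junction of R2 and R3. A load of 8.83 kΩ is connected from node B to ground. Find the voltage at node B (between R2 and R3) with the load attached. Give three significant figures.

At node B, R3 is in parallel with the load: R3‖R_L = 1056 Ω.
Below node A the resistance is R2 + (R3‖R_L) = 1276 Ω, so V_A = 25.1 × 1276/1546 = 20.72 V.
Then V_B = V_A × (R3‖R_L)/(R2 + R3‖R_L) = 20.72 × 1056/1276 = 17.1 V.

V ≈ 17.1 V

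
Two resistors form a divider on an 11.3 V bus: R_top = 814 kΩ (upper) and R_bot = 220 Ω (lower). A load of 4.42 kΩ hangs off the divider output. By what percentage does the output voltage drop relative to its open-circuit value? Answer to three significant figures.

4.74 %

The divider's output (Thévenin) resistance is R_top‖R_bot = 219.9 Ω.
Fractional drop under load = R_th/(R_th + R_L) = 219.9 / (219.9 + 4420) = 0.04740.
So the output falls by 4.74 %.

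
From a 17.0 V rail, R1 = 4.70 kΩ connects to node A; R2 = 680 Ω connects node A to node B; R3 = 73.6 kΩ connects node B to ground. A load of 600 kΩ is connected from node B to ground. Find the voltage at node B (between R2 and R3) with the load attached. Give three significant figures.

At node B, R3 is in parallel with the load: R3‖R_L = 65560 Ω.
Below node A the resistance is R2 + (R3‖R_L) = 66240 Ω, so V_A = 17.0 × 66240/70940 = 15.87 V.
Then V_B = V_A × (R3‖R_L)/(R2 + R3‖R_L) = 15.87 × 65560/66240 = 15.7 V.

V ≈ 15.7 V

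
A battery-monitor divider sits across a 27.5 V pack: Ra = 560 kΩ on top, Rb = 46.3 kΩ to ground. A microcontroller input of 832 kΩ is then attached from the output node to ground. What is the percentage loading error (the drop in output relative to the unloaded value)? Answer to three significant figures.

The divider's output (Thévenin) resistance is Ra‖Rb = 42.76 kΩ.
Fractional drop under load = R_th/(R_th + R_L) = 42.76 / (42.76 + 832) = 0.04889.
So the output falls by 4.89 %.

4.89 %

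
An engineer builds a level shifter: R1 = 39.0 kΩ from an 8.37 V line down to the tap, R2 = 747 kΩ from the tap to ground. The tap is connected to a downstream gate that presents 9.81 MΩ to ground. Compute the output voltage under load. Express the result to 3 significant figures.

The load sits in parallel with R2: R2‖R_L = (747 × 9810) / (747 + 9810) = 694.1 kΩ.
V_out = 8.37 × 694.1 / (39.0 + 694.1) = 8.37 × 694.1/733.1 = 7.92 V.
(Unloaded it would have been 7.95 V.)

V_out ≈ 7.92 V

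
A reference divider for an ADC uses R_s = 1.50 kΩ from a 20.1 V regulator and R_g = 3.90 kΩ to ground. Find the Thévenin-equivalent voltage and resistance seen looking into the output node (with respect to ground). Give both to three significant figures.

V_th = 14.5 V, R_th = 1.08 kΩ

V_th is the open-circuit tap voltage: 20.1 × 3.90/(1.50 + 3.90) = 14.5 V.
With the supply zeroed, R_s and R_g appear in parallel from the tap: R_th = R_s‖R_g = (1.50 × 3.90)/5.400 = 1.08 kΩ.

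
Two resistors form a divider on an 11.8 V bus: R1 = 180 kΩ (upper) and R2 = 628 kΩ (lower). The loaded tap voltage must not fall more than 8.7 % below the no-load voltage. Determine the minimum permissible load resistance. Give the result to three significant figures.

Output resistance R_th = R1‖R2 = (180 × 628)/808.0 = 139.9 kΩ.
The fractional drop is R_th/(R_th + R_L); requiring this ≤ 0.0870 gives R_L ≥ R_th(1/0.0870 − 1) = 139.9 × 10.49 = 1.47 MΩ.

R_L(min) ≈ 1.47 MΩ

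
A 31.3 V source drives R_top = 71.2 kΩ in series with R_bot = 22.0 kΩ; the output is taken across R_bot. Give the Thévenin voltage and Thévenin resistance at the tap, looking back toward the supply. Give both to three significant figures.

V_th = 7.39 V, R_th = 16.8 kΩ

V_th is the open-circuit tap voltage: 31.3 × 22.0/(71.2 + 22.0) = 7.39 V.
With the supply zeroed, R_top and R_bot appear in parallel from the tap: R_th = R_top‖R_bot = (71.2 × 22.0)/93.20 = 16.8 kΩ.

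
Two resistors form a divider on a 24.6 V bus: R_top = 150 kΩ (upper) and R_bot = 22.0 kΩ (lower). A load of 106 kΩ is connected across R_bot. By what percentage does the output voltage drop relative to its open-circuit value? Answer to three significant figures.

15.3 %

Unloaded V = 24.6 × 22.0/172.0 = 3.147 V.
Loaded: R_bot‖R_L = 18.22 kΩ, giving V = 24.6 × 18.22/168.2 = 2.664 V.
Drop = (3.147 − 2.664) / 3.147 = 15.3 %.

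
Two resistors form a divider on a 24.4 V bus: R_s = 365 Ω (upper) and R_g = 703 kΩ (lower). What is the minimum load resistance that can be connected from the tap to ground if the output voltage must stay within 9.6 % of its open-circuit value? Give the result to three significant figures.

R_L(min) ≈ 3.44 kΩ

Output resistance R_th = R_s‖R_g = (365 × 703000)/703400 = 364.8 Ω.
The fractional drop is R_th/(R_th + R_L); requiring this ≤ 0.0960 gives R_L ≥ R_th(1/0.0960 − 1) = 364.8 × 9.417 = 3.44 kΩ.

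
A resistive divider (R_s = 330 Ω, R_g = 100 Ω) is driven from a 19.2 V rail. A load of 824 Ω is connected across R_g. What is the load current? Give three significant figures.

R_g‖R_L = 89.18 Ω; V_out = 19.2 × 89.18/419.2 = 4.085 V.
I_L = V_out / R_L = 4.085 / 824 Ω = 4.96 mA.

I_L ≈ 4.96 mA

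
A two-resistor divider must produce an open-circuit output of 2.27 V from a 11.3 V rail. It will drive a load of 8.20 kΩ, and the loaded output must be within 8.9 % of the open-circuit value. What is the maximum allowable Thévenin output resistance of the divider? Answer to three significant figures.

Loading drop = R_th/(R_th + R_L) ≤ 0.0890, so R_th ≤ R_L · ε/(1−ε) = 8.20 kΩ × 0.0890/0.9110 = 801 Ω.
(Any R1, R2 with R2/(R1+R2) = 0.201 and R1‖R2 ≤ 801 Ω will meet the spec.)

R_th ≤ 801 Ω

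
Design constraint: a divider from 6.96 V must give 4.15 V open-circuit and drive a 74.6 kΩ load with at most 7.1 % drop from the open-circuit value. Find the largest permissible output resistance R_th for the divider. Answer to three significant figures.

Loading drop = R_th/(R_th + R_L) ≤ 0.0710, so R_th ≤ R_L · ε/(1−ε) = 74.6 kΩ × 0.0710/0.9290 = 5.70 kΩ.

R_th ≤ 5.70 kΩ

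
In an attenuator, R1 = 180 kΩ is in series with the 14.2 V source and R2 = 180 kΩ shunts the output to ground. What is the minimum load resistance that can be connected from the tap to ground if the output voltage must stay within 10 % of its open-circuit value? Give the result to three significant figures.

Output resistance R_th = R1‖R2 = (180 × 180)/360.0 = 90.00 kΩ.
The fractional drop is R_th/(R_th + R_L); requiring this ≤ 0.100 gives R_L ≥ R_th(1/0.100 − 1) = 90.00 × 9.000 = 810 kΩ.

R_L(min) ≈ 810 kΩ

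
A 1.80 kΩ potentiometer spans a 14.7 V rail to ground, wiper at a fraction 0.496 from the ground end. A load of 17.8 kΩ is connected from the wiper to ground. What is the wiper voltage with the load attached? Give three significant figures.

V ≈ 7.11 V

The wiper splits the pot into (1−α)R = 907.2 Ω above and αR = 892.8 Ω below.
Lower section ‖ load = 850.2 Ω.
V_wiper = 14.7 × 850.2/(907.2 + 850.2) = 7.11 V.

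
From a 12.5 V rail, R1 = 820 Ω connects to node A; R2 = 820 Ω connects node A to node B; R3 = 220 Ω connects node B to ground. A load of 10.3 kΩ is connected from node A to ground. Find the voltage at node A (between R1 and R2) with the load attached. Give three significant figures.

Below node A the series string R2+R3 = 1040 Ω sits in parallel with the 10300 Ω load: 944.6 Ω.
V_A = 12.5 × 944.6/(820 + 944.6) = 6.69 V.

V ≈ 6.69 V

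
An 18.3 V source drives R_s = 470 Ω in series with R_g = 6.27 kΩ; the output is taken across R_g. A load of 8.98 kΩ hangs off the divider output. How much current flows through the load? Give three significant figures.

R_g‖R_L = 3692 Ω; V_out = 18.3 × 3692/4162 = 16.23 V.
I_L = V_out / R_L = 16.23 / 8.98 kΩ = 1.81 mA.

I_L ≈ 1.81 mA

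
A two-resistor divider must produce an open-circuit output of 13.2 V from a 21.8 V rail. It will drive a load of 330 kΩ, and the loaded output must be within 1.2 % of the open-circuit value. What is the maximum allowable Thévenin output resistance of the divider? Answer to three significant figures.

Loading drop = R_th/(R_th + R_L) ≤ 0.0120, so R_th ≤ R_L · ε/(1−ε) = 330 kΩ × 0.0120/0.9880 = 4.01 kΩ.
(Any R1, R2 with R2/(R1+R2) = 0.606 and R1‖R2 ≤ 4.01 kΩ will meet the spec.)

R_th ≤ 4.01 kΩ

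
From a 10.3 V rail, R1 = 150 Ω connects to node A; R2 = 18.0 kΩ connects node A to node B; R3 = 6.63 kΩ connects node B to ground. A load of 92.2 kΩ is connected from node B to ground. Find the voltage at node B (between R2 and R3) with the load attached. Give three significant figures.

V ≈ 2.62 V

At node B, R3 is in parallel with the load: R3‖R_L = 6185 Ω.
Below node A the resistance is R2 + (R3‖R_L) = 24190 Ω, so V_A = 10.3 × 24190/24340 = 10.24 V.
Then V_B = V_A × (R3‖R_L)/(R2 + R3‖R_L) = 10.24 × 6185/24190 = 2.62 V.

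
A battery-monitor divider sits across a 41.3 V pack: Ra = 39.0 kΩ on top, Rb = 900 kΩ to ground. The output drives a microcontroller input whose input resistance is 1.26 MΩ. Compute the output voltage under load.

The load sits in parallel with Rb: Rb‖R_L = (900 × 1260) / (900 + 1260) = 525.0 kΩ.
V_out = 41.3 × 525.0 / (39.0 + 525.0) = 41.3 × 525.0/564.0 = 38.4 V.

V_out ≈ 38.4 V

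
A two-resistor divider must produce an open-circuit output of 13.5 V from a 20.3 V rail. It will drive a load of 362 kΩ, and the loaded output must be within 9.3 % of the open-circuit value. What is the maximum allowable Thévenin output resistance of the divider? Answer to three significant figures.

Loading drop = R_th/(R_th + R_L) ≤ 0.0930, so R_th ≤ R_L · ε/(1−ε) = 362 kΩ × 0.0930/0.9070 = 37.1 kΩ.
(Any R1, R2 with R2/(R1+R2) = 0.665 and R1‖R2 ≤ 37.1 kΩ will meet the spec.)

R_th ≤ 37.1 kΩ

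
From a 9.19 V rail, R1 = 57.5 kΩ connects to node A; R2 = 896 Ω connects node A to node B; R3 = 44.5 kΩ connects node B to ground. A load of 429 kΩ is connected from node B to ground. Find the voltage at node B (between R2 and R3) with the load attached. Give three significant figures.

V ≈ 3.75 V

At node B, R3 is in parallel with the load: R3‖R_L = 40320 Ω.
Below node A the resistance is R2 + (R3‖R_L) = 41210 Ω, so V_A = 9.19 × 41210/98710 = 3.837 V.
Then V_B = V_A × (R3‖R_L)/(R2 + R3‖R_L) = 3.837 × 40320/41210 = 3.75 V.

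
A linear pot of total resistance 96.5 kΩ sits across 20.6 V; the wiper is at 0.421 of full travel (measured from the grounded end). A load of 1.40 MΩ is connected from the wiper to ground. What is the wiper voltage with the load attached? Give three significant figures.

The wiper splits the pot into (1−α)R = 55.87 kΩ above and αR = 40.63 kΩ below.
Lower section ‖ load = 39.48 kΩ.
V_wiper = 20.6 × 39.48/(55.87 + 39.48) = 8.53 V.

V ≈ 8.53 V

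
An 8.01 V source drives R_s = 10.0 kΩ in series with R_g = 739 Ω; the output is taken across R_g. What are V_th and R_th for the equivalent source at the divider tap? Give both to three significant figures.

V_th = 0.551 V, R_th = 688 Ω

V_th is the open-circuit tap voltage: 8.01 × 739/(10000 + 739) = 0.551 V.
With the supply zeroed, R_s and R_g appear in parallel from the tap: R_th = R_s‖R_g = (10000 × 739)/10740 = 688 Ω.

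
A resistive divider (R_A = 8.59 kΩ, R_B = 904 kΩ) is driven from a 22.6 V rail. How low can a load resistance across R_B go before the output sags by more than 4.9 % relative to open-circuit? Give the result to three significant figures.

R_L(min) ≈ 165 kΩ

Output resistance R_th = R_A‖R_B = (8.59 × 904)/912.6 = 8.509 kΩ.
The fractional drop is R_th/(R_th + R_L); requiring this ≤ 0.0490 gives R_L ≥ R_th(1/0.0490 − 1) = 8.509 × 19.41 = 165 kΩ.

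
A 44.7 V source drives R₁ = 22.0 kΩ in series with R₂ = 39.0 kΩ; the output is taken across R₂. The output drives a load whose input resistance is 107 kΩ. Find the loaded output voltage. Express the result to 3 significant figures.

V_out ≈ 25.3 V

The load sits in parallel with R₂: R₂‖R_L = (39.0 × 107) / (39.0 + 107) = 28.58 kΩ.
V_out = 44.7 × 28.58 / (22.0 + 28.58) = 44.7 × 28.58/50.58 = 25.3 V.
(Unloaded it would have been 28.6 V.)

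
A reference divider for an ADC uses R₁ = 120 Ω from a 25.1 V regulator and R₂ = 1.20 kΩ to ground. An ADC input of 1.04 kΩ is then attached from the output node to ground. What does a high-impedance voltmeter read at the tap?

The load sits in parallel with R₂: R₂‖R_L = (1200 × 1040) / (1200 + 1040) = 557.1 Ω.
V_out = 25.1 × 557.1 / (120 + 557.1) = 25.1 × 557.1/677.1 = 20.7 V.

V_out ≈ 20.7 V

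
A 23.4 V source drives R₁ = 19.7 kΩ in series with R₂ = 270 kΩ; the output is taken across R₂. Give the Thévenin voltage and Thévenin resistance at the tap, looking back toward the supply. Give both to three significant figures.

V_th is the open-circuit tap voltage: 23.4 × 270/(19.7 + 270) = 21.8 V.
With the supply zeroed, R₁ and R₂ appear in parallel from the tap: R_th = R₁‖R₂ = (19.7 × 270)/289.7 = 18.4 kΩ.

V_th = 21.8 V, R_th = 18.4 kΩ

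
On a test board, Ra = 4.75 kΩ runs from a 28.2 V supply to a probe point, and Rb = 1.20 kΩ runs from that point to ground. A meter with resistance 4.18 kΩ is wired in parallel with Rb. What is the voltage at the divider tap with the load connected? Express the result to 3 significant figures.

V_out ≈ 4.63 V

The load sits in parallel with Rb: Rb‖R_L = (1.20 × 4.18) / (1.20 + 4.18) = 0.9323 kΩ.
V_out = 28.2 × 0.9323 / (4.75 + 0.9323) = 28.2 × 0.9323/5.682 = 4.63 V.
(Unloaded it would have been 5.69 V.)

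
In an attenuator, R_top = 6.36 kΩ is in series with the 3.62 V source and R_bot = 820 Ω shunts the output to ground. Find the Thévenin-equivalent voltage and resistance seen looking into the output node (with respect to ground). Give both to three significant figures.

V_th = 0.413 V, R_th = 726 Ω

V_th is the open-circuit tap voltage: 3.62 × 820/(6360 + 820) = 0.413 V.
With the supply zeroed, R_top and R_bot appear in parallel from the tap: R_th = R_top‖R_bot = (6360 × 820)/7180 = 726 Ω.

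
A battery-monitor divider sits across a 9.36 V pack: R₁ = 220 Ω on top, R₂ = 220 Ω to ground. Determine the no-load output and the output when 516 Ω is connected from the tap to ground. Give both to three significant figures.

Unloaded: 4.68 V; loaded: 3.86 V

Open-circuit: V = 9.36 × 220/(220 + 220) = 4.68 V.
With the load, R₂ becomes R₂‖R_L = 154.2 Ω, so V = 9.36 × 154.2/374.2 = 3.86 V.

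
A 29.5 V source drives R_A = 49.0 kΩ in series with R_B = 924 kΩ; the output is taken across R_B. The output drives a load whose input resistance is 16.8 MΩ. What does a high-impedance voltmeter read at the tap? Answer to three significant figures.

V_out ≈ 27.9 V

The load sits in parallel with R_B: R_B‖R_L = (924 × 16800) / (924 + 16800) = 875.8 kΩ.
V_out = 29.5 × 875.8 / (49.0 + 875.8) = 29.5 × 875.8/924.8 = 27.9 V.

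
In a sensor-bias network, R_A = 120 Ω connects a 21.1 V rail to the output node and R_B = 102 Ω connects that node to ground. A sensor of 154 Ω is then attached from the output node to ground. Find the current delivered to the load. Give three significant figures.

I_L ≈ 46.4 mA

R_B‖R_L = 61.36 Ω; V_out = 21.1 × 61.36/181.4 = 7.139 V.
I_L = V_out / R_L = 7.139 / 154 Ω = 46.4 mA.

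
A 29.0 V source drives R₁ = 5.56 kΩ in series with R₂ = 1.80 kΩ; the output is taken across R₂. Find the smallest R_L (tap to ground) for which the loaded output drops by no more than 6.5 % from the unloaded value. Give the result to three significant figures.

Output resistance R_th = R₁‖R₂ = (5.56 × 1.80)/7.360 = 1.360 kΩ.
The fractional drop is R_th/(R_th + R_L); requiring this ≤ 0.0650 gives R_L ≥ R_th(1/0.0650 − 1) = 1.360 × 14.38 = 19.6 kΩ.

R_L(min) ≈ 19.6 kΩ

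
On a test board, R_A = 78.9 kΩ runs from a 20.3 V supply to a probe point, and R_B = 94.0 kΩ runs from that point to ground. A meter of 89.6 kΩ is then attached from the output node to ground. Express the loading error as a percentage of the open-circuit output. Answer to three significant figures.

The divider's output (Thévenin) resistance is R_A‖R_B = 42.90 kΩ.
Fractional drop under load = R_th/(R_th + R_L) = 42.90 / (42.90 + 89.6) = 0.3237.
So the output falls by 32.4 %.

32.4 %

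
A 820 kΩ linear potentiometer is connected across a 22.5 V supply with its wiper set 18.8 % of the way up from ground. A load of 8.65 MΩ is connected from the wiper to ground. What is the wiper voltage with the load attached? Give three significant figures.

V ≈ 4.17 V

The wiper splits the pot into (1−α)R = 665.8 kΩ above and αR = 154.2 kΩ below.
Lower section ‖ load = 151.5 kΩ.
V_wiper = 22.5 × 151.5/(665.8 + 151.5) = 4.17 V.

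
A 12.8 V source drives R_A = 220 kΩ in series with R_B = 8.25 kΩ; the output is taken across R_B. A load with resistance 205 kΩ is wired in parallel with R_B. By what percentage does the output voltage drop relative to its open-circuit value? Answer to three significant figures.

The divider's output (Thévenin) resistance is R_A‖R_B = 7.952 kΩ.
Fractional drop under load = R_th/(R_th + R_L) = 7.952 / (7.952 + 205) = 0.03734.
So the output falls by 3.73 %.

3.73 %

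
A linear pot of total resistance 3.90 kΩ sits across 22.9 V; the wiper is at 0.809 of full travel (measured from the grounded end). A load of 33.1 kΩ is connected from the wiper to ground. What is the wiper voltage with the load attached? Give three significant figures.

V ≈ 18.2 V

The wiper splits the pot into (1−α)R = 744.9 Ω above and αR = 3155 Ω below.
Lower section ‖ load = 2881 Ω.
V_wiper = 22.9 × 2881/(744.9 + 2881) = 18.2 V.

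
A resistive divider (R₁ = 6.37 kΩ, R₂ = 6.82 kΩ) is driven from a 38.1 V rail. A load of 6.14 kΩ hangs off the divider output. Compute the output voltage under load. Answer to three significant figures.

The load sits in parallel with R₂: R₂‖R_L = (6.82 × 6.14) / (6.82 + 6.14) = 3.231 kΩ.
V_out = 38.1 × 3.231 / (6.37 + 3.231) = 38.1 × 3.231/9.601 = 12.8 V.

V_out ≈ 12.8 V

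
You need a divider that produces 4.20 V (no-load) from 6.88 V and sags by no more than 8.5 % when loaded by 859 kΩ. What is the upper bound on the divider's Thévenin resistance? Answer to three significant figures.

Loading drop = R_th/(R_th + R_L) ≤ 0.0850, so R_th ≤ R_L · ε/(1−ε) = 859 kΩ × 0.0850/0.9150 = 79.8 kΩ.
(Any R1, R2 with R2/(R1+R2) = 0.610 and R1‖R2 ≤ 79.8 kΩ will meet the spec.)

R_th ≤ 79.8 kΩ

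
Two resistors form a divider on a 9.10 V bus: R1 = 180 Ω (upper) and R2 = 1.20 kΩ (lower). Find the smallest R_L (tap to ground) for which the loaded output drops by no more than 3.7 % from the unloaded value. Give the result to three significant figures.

R_L(min) ≈ 4.07 kΩ

Output resistance R_th = R1‖R2 = (180 × 1200)/1380 = 156.5 Ω.
The fractional drop is R_th/(R_th + R_L); requiring this ≤ 0.0370 gives R_L ≥ R_th(1/0.0370 − 1) = 156.5 × 26.03 = 4.07 kΩ.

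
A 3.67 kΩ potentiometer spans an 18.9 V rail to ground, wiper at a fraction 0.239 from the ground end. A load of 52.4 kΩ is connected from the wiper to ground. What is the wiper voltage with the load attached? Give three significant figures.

The wiper splits the pot into (1−α)R = 2793 Ω above and αR = 877.1 Ω below.
Lower section ‖ load = 862.7 Ω.
V_wiper = 18.9 × 862.7/(2793 + 862.7) = 4.46 V.

V ≈ 4.46 V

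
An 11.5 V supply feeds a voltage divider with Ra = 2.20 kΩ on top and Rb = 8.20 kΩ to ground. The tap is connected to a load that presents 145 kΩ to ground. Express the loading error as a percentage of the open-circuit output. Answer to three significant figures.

The divider's output (Thévenin) resistance is Ra‖Rb = 1.735 kΩ.
Fractional drop under load = R_th/(R_th + R_L) = 1.735 / (1.735 + 145) = 0.01182.
So the output falls by 1.18 %.

1.18 %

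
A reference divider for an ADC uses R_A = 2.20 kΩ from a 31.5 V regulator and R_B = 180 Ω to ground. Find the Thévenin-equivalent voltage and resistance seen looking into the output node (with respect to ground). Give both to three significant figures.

V_th = 2.38 V, R_th = 166 Ω

V_th is the open-circuit tap voltage: 31.5 × 180/(2200 + 180) = 2.38 V.
With the supply zeroed, R_A and R_B appear in parallel from the tap: R_th = R_A‖R_B = (2200 × 180)/2380 = 166 Ω.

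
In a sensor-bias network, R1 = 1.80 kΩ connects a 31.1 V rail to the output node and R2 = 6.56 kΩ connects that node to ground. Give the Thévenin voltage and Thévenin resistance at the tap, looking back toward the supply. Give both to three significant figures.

V_th is the open-circuit tap voltage: 31.1 × 6.56/(1.80 + 6.56) = 24.4 V.
With the supply zeroed, R1 and R2 appear in parallel from the tap: R_th = R1‖R2 = (1.80 × 6.56)/8.360 = 1.41 kΩ.

V_th = 24.4 V, R_th = 1.41 kΩ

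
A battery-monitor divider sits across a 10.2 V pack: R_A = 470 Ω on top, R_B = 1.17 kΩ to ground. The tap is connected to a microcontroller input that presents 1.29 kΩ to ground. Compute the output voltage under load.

The load sits in parallel with R_B: R_B‖R_L = (1170 × 1290) / (1170 + 1290) = 613.5 Ω.
V_out = 10.2 × 613.5 / (470 + 613.5) = 10.2 × 613.5/1084 = 5.78 V.
(Unloaded it would have been 7.28 V.)

V_out ≈ 5.78 V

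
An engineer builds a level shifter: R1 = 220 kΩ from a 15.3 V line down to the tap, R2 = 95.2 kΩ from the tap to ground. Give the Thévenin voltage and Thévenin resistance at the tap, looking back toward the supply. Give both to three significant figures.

V_th = 4.62 V, R_th = 66.4 kΩ

V_th is the open-circuit tap voltage: 15.3 × 95.2/(220 + 95.2) = 4.62 V.
With the supply zeroed, R1 and R2 appear in parallel from the tap: R_th = R1‖R2 = (220 × 95.2)/315.2 = 66.4 kΩ.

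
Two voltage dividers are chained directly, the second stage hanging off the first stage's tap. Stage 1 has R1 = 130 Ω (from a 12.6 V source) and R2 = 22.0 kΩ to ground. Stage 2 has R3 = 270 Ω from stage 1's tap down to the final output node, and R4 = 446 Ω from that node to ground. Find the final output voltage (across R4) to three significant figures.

Stage 2 presents R3+R4 = 716.0 Ω as a load on stage 1's tap.
Stage 1's lower leg becomes R2‖(R3+R4) = 693.4 Ω, so V_mid = 12.6 × 693.4/823.4 = 10.61 V.
Stage 2 is itself unloaded: V_out = V_mid × R4/(R3+R4) = 10.61 × 446/716.0 = 6.61 V.

V_out ≈ 6.61 V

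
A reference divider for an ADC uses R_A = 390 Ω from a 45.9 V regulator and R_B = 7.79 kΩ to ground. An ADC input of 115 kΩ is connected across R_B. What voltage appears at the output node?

The load sits in parallel with R_B: R_B‖R_L = (7790 × 115000) / (7790 + 115000) = 7296 Ω.
V_out = 45.9 × 7296 / (390 + 7296) = 45.9 × 7296/7686 = 43.6 V.

V_out ≈ 43.6 V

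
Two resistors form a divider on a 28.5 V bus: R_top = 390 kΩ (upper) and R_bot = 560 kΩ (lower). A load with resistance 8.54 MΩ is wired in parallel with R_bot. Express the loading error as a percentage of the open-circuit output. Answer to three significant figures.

2.62 %

The divider's output (Thévenin) resistance is R_top‖R_bot = 229.9 kΩ.
Fractional drop under load = R_th/(R_th + R_L) = 229.9 / (229.9 + 8540) = 0.02621.
So the output falls by 2.62 %.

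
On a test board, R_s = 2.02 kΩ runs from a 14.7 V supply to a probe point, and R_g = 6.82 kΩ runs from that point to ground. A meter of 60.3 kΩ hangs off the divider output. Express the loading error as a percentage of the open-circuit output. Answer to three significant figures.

2.52 %

The divider's output (Thévenin) resistance is R_s‖R_g = 1.558 kΩ.
Fractional drop under load = R_th/(R_th + R_L) = 1.558 / (1.558 + 60.3) = 0.02519.
So the output falls by 2.52 %.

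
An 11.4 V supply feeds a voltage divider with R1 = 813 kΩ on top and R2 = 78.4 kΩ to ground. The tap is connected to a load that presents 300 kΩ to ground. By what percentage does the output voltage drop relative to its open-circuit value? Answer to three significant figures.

19.2 %

Unloaded V = 11.4 × 78.4/891.4 = 1.003 V.
Loaded: R2‖R_L = 62.16 kΩ, giving V = 11.4 × 62.16/875.2 = 0.8097 V.
Drop = (1.003 − 0.8097) / 1.003 = 19.2 %.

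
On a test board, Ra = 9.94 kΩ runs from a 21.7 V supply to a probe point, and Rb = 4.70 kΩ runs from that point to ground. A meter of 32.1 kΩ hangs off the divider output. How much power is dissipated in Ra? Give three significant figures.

P ≈ 23.7 mW

Total resistance from the source is Ra + (Rb‖R_L) = 14.04 kΩ, so I = 21.7/14.04 kΩ = 1.546 mA.
P = I²·Ra = (1.546 mA)² × 9.94 kΩ = 23.7 mW.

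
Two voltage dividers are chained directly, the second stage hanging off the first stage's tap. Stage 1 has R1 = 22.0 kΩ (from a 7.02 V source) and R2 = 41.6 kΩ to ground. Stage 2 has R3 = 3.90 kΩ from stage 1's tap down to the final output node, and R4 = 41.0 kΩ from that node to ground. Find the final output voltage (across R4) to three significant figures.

Stage 2 presents R3+R4 = 44.90 kΩ as a load on stage 1's tap.
Stage 1's lower leg becomes R2‖(R3+R4) = 21.59 kΩ, so V_mid = 7.02 × 21.59/43.59 = 3.477 V.
Stage 2 is itself unloaded: V_out = V_mid × R4/(R3+R4) = 3.477 × 41.0/44.90 = 3.18 V.

V_out ≈ 3.18 V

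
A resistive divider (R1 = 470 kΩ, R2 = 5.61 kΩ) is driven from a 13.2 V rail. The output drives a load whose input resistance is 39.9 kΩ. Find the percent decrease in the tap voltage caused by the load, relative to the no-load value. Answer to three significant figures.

Unloaded V = 13.2 × 5.61/475.6 = 0.15570 V.
Loaded: R2‖R_L = 4.918 kΩ, giving V = 13.2 × 4.918/474.9 = 0.13670 V.
Drop = (0.15570 − 0.13670) / 0.15570 = 12.2 %.

12.2 %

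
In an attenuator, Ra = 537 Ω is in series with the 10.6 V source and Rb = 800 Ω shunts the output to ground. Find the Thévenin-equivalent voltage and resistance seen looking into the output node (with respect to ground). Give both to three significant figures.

V_th = 6.34 V, R_th = 321 Ω

V_th is the open-circuit tap voltage: 10.6 × 800/(537 + 800) = 6.34 V.
With the supply zeroed, Ra and Rb appear in parallel from the tap: R_th = Ra‖Rb = (537 × 800)/1337 = 321 Ω.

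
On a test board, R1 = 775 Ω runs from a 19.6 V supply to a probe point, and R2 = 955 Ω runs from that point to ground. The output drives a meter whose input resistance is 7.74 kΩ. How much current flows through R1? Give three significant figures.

R2‖R_L = 850.1 Ω, so the source sees R1 + R2‖R_L = 1625 Ω.
I = 19.6 V / 1625 Ω = 12.1 mA.

I ≈ 12.1 mA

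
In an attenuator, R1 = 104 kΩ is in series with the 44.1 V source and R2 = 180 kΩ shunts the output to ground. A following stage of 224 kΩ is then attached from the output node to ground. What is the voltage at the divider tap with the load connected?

V_out ≈ 21.6 V

The load sits in parallel with R2: R2‖R_L = (180 × 224) / (180 + 224) = 99.80 kΩ.
V_out = 44.1 × 99.80 / (104 + 99.80) = 44.1 × 99.80/203.8 = 21.6 V.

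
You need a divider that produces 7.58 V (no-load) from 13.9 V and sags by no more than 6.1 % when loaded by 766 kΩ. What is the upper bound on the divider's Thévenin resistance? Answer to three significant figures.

R_th ≤ 49.8 kΩ

Loading drop = R_th/(R_th + R_L) ≤ 0.0610, so R_th ≤ R_L · ε/(1−ε) = 766 kΩ × 0.0610/0.9390 = 49.8 kΩ.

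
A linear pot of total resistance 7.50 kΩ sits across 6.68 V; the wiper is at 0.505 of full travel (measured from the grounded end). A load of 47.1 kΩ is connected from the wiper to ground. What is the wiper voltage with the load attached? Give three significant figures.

V ≈ 3.24 V

The wiper splits the pot into (1−α)R = 3.712 kΩ above and αR = 3.788 kΩ below.
Lower section ‖ load = 3.506 kΩ.
V_wiper = 6.68 × 3.506/(3.712 + 3.506) = 3.24 V.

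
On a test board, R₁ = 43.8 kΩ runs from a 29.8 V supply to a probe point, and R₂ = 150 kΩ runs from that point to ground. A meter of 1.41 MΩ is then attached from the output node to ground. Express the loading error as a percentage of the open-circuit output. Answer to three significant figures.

2.35 %

The divider's output (Thévenin) resistance is R₁‖R₂ = 33.90 kΩ.
Fractional drop under load = R_th/(R_th + R_L) = 33.90 / (33.90 + 1410) = 0.02348.
So the output falls by 2.35 %.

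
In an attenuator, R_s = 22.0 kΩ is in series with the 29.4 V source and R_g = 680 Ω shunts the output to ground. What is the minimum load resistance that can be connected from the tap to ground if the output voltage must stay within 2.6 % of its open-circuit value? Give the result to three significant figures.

Output resistance R_th = R_s‖R_g = (22000 × 680)/22680 = 659.6 Ω.
The fractional drop is R_th/(R_th + R_L); requiring this ≤ 0.0260 gives R_L ≥ R_th(1/0.0260 − 1) = 659.6 × 37.46 = 24.7 kΩ.

R_L(min) ≈ 24.7 kΩ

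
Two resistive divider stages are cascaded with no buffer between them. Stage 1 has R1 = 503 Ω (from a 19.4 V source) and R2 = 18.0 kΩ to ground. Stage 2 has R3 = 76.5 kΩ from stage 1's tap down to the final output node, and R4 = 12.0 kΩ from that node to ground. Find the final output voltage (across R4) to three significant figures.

Stage 2 presents R3+R4 = 88500 Ω as a load on stage 1's tap.
Stage 1's lower leg becomes R2‖(R3+R4) = 14960 Ω, so V_mid = 19.4 × 14960/15460 = 18.77 V.
Stage 2 is itself unloaded: V_out = V_mid × R4/(R3+R4) = 18.77 × 12000/88500 = 2.54 V.

V_out ≈ 2.54 V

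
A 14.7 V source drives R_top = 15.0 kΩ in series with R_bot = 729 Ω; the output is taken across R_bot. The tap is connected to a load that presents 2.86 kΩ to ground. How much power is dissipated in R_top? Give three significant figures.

P ≈ 13.4 mW

Total resistance from the source is R_top + (R_bot‖R_L) = 15580 Ω, so I = 14.7/15580 Ω = 0.9435 mA.
P = I²·R_top = (0.9435 mA)² × 15.0 kΩ = 13.4 mW.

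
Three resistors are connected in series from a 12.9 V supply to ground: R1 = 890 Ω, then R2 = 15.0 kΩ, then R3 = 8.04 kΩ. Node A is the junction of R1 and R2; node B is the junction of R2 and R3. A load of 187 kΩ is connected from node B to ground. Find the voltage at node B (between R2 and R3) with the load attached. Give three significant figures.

V ≈ 4.21 V

At node B, R3 is in parallel with the load: R3‖R_L = 7709 Ω.
Below node A the resistance is R2 + (R3‖R_L) = 22710 Ω, so V_A = 12.9 × 22710/23600 = 12.41 V.
Then V_B = V_A × (R3‖R_L)/(R2 + R3‖R_L) = 12.41 × 7709/22710 = 4.21 V.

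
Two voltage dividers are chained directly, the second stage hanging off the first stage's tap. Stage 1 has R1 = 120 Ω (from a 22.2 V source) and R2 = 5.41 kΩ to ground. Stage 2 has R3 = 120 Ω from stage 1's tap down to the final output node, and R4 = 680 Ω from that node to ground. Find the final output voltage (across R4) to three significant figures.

Stage 2 presents R3+R4 = 800.0 Ω as a load on stage 1's tap.
Stage 1's lower leg becomes R2‖(R3+R4) = 696.9 Ω, so V_mid = 22.2 × 696.9/816.9 = 18.94 V.
Stage 2 is itself unloaded: V_out = V_mid × R4/(R3+R4) = 18.94 × 680/800.0 = 16.1 V.

V_out ≈ 16.1 V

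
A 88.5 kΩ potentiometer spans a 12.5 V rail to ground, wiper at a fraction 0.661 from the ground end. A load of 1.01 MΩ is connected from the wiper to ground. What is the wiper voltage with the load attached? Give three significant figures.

V ≈ 8.10 V

The wiper splits the pot into (1−α)R = 30.00 kΩ above and αR = 58.50 kΩ below.
Lower section ‖ load = 55.30 kΩ.
V_wiper = 12.5 × 55.30/(30.00 + 55.30) = 8.10 V.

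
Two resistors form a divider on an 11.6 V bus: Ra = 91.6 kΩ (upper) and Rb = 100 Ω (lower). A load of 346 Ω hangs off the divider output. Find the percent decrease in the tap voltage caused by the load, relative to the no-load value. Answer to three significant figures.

22.4 %

The divider's output (Thévenin) resistance is Ra‖Rb = 99.89 Ω.
Fractional drop under load = R_th/(R_th + R_L) = 99.89 / (99.89 + 346) = 0.2240.
So the output falls by 22.4 %.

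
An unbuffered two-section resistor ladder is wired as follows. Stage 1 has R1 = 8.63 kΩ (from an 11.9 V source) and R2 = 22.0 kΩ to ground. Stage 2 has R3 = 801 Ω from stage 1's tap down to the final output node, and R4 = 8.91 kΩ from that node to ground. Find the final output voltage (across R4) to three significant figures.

Stage 2 presents R3+R4 = 9711 Ω as a load on stage 1's tap.
Stage 1's lower leg becomes R2‖(R3+R4) = 6737 Ω, so V_mid = 11.9 × 6737/15370 = 5.217 V.
Stage 2 is itself unloaded: V_out = V_mid × R4/(R3+R4) = 5.217 × 8910/9711 = 4.79 V.

V_out ≈ 4.79 V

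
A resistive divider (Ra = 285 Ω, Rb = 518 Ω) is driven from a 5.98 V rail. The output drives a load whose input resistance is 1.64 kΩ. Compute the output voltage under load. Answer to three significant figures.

The load sits in parallel with Rb: Rb‖R_L = (518 × 1640) / (518 + 1640) = 393.7 Ω.
V_out = 5.98 × 393.7 / (285 + 393.7) = 5.98 × 393.7/678.7 = 3.47 V.
(Unloaded it would have been 3.86 V.)

V_out ≈ 3.47 V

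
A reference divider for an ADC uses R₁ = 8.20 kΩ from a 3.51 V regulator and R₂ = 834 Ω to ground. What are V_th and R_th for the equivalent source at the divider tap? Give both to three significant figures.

V_th = 0.324 V, R_th = 757 Ω

V_th is the open-circuit tap voltage: 3.51 × 834/(8200 + 834) = 0.324 V.
With the supply zeroed, R₁ and R₂ appear in parallel from the tap: R_th = R₁‖R₂ = (8200 × 834)/9034 = 757 Ω.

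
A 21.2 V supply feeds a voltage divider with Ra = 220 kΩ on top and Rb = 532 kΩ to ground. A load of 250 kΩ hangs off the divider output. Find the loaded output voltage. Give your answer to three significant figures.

V_out ≈ 9.24 V

The load sits in parallel with Rb: Rb‖R_L = (532 × 250) / (532 + 250) = 170.1 kΩ.
V_out = 21.2 × 170.1 / (220 + 170.1) = 21.2 × 170.1/390.1 = 9.24 V.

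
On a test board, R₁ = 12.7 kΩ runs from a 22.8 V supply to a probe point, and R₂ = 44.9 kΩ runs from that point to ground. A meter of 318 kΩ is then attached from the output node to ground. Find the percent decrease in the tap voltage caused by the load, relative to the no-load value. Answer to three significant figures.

3.02 %

The divider's output (Thévenin) resistance is R₁‖R₂ = 9.900 kΩ.
Fractional drop under load = R_th/(R_th + R_L) = 9.900 / (9.900 + 318) = 0.03019.
So the output falls by 3.02 %.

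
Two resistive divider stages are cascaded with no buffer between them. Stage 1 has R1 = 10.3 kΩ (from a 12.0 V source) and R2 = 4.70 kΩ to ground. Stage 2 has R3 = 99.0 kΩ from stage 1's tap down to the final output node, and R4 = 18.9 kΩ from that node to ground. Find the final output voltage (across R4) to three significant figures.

V_out ≈ 0.587 V

Stage 2 presents R3+R4 = 117.9 kΩ as a load on stage 1's tap.
Stage 1's lower leg becomes R2‖(R3+R4) = 4.520 kΩ, so V_mid = 12.0 × 4.520/14.82 = 3.660 V.
Stage 2 is itself unloaded: V_out = V_mid × R4/(R3+R4) = 3.660 × 18.9/117.9 = 0.587 V.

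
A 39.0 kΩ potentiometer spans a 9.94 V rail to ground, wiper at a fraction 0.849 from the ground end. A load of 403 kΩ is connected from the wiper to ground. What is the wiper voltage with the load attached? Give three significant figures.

V ≈ 8.34 V

The wiper splits the pot into (1−α)R = 5.889 kΩ above and αR = 33.11 kΩ below.
Lower section ‖ load = 30.60 kΩ.
V_wiper = 9.94 × 30.60/(5.889 + 30.60) = 8.34 V.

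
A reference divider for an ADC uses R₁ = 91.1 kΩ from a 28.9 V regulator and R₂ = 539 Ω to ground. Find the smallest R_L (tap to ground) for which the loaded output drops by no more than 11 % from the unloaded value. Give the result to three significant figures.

R_L(min) ≈ 4.34 kΩ

Output resistance R_th = R₁‖R₂ = (91100 × 539)/91640 = 535.8 Ω.
The fractional drop is R_th/(R_th + R_L); requiring this ≤ 0.110 gives R_L ≥ R_th(1/0.110 − 1) = 535.8 × 8.091 = 4.34 kΩ.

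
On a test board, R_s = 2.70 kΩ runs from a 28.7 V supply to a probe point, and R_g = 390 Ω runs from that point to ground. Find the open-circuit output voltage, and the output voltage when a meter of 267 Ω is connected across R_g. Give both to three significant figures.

Open-circuit: V = 28.7 × 390/(2700 + 390) = 3.62 V.
With the load, R_g becomes R_g‖R_L = 158.5 Ω, so V = 28.7 × 158.5/2858 = 1.59 V.

Unloaded: 3.62 V; loaded: 1.59 V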